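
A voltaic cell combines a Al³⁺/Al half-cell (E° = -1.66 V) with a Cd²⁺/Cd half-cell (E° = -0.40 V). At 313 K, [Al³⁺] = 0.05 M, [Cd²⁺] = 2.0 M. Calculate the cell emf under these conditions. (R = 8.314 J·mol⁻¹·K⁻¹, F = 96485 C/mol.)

1.30 V

The Cd²⁺/Cd couple has the higher reduction potential and acts as the cathode, so E°_cell = -0.40 − (-1.66) = 1.26 V.
Balancing electrons gives n = 6; the reaction quotient is Q = [Al³⁺]^2/[Cd²⁺]^3 = 3.13 × 10^-4.
E = E° − (RT/nF) ln Q = 1.26 − (8.314×313)/(6×96485) × (-8.071) = 1.260 + 0.036 = 1.296 V.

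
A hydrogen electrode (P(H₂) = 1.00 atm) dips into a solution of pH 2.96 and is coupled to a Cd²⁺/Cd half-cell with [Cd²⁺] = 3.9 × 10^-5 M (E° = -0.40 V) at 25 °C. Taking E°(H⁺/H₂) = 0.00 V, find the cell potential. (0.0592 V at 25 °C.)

0.36 V

The hydrogen couple is the cathode, so E°_cell = 0.40 V; n = 2.
[H⁺] = 10^(−2.96) = 0.0011 M, and Q = [Cd²⁺]·P(H₂) / [H⁺]^2 = 32.4.
E = E° − (0.0592/2) log Q = 0.40 − (0.0592/2)(1.511) = 0.355 V.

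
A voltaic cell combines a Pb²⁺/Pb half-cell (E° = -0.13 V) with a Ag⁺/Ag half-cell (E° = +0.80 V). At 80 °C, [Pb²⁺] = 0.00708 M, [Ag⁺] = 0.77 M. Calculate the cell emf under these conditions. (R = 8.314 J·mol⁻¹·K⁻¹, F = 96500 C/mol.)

The Ag⁺/Ag couple has the higher reduction potential and acts as the cathode, so E°_cell = +0.80 − (-0.13) = 0.93 V.
Balancing electrons gives n = 2; the reaction quotient is Q = [Pb²⁺]/[Ag⁺]^2 = 0.0119.
E = E° − (RT/nF) ln Q = 0.93 − (8.314×353)/(2×96500) × (-4.428) = 0.930 + 0.067 = 0.997 V.

0.997 V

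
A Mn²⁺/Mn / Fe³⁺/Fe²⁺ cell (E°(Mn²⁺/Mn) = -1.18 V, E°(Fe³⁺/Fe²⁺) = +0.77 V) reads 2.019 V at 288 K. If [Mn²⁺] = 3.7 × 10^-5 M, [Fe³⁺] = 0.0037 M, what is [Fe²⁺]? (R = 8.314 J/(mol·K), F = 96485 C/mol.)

0.038 M

From the Nernst equation, ln Q = nF(E° − E)/RT = 2×96485×(1.95 − 2.019)/(8.314×288) = -5.561, so Q = 0.00385.
With Q = [Mn²⁺]·[Fe²⁺]^2/[Fe³⁺]^2 and the known concentrations, [Fe²⁺]^2 in the numerator gives [Fe²⁺] = 0.038 M.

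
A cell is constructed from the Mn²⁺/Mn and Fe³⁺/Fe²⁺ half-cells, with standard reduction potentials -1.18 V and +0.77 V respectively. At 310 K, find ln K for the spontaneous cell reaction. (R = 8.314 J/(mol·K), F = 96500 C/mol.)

ln K = 146.0

E°_cell = +0.77 − (-1.18) = 1.95 V, with n = 2 electrons transferred.
At equilibrium E = 0, so the Nernst equation gives ln K = nFE°/RT = (2)(96500)(1.95)/((8.314)(310)) = 146.02.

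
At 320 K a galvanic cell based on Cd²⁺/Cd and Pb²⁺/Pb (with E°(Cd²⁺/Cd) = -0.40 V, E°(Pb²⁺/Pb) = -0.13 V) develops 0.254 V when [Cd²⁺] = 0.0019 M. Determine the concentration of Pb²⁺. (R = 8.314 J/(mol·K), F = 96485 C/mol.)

From the Nernst equation, ln Q = nF(E° − E)/RT = 2×96485×(0.27 − 0.254)/(8.314×320) = 1.161, so Q = 3.19.
With Q = [Cd²⁺]/[Pb²⁺] and the known concentrations, [Pb²⁺] in the denominator gives [Pb²⁺] = 6 × 10^-4 M.

6 × 10^-4 M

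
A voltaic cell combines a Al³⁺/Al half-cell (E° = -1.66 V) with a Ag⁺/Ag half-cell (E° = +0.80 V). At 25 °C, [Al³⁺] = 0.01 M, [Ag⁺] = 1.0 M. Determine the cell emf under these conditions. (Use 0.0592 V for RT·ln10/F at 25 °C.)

2.50 V

The Ag⁺/Ag couple has the higher reduction potential and acts as the cathode, so E°_cell = +0.80 − (-1.66) = 2.46 V.
Balancing electrons gives n = 3; the reaction quotient is Q = [Al³⁺]/[Ag⁺]^3 = 0.0100.
At 25 °C, E = E° − (0.0592/n) log Q = 2.46 − (0.0592/3)(-2.000) = 2.460 + 0.039 = 2.499 V.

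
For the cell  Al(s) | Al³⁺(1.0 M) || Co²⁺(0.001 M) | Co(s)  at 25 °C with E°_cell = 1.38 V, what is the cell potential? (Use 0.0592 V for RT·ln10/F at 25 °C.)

Balancing electrons gives n = 6; the reaction quotient is Q = [Al³⁺]^2/[Co²⁺]^3 = 1 × 10^9.
At 25 °C, E = E° − (0.0592/n) log Q = 1.38 − (0.0592/6)(9.000) = 1.380 − 0.089 = 1.291 V.

1.29 V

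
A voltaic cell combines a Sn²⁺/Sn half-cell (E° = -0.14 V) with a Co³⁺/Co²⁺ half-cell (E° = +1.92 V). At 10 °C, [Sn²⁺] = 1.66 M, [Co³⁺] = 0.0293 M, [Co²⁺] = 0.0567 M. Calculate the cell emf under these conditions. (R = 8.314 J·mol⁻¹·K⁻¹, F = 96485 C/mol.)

The Co³⁺/Co²⁺ couple has the higher reduction potential and acts as the cathode, so E°_cell = +1.92 − (-0.14) = 2.06 V.
Balancing electrons gives n = 2; the reaction quotient is Q = [Sn²⁺]·[Co²⁺]^2/[Co³⁺]^2 = 6.22.
E = E° − (RT/nF) ln Q = 2.06 − (8.314×283)/(2×96485) × (1.827) = 2.060 − 0.022 = 2.038 V.

2.04 V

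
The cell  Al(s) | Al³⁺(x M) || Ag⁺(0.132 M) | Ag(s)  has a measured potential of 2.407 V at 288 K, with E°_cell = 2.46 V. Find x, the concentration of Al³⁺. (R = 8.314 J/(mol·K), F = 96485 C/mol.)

1.4 M

From the Nernst equation, ln Q = nF(E° − E)/RT = 3×96485×(2.46 − 2.407)/(8.314×288) = 6.407, so Q = 606.
With Q = [Al³⁺]/[Ag⁺]^3 and the known concentrations, [Al³⁺] in the numerator gives [Al³⁺] = 1.4 M.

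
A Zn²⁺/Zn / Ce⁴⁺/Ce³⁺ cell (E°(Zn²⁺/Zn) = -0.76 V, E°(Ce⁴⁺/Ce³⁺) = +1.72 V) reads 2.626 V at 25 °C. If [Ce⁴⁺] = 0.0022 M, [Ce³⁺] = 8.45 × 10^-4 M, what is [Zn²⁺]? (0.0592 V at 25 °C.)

7.9 × 10^-5 M

From the Nernst equation, log Q = n(E° − E)/0.0592 = 2(2.48 − 2.626)/0.0592 = -4.932, so Q = 1.17 × 10^-5.
With Q = [Zn²⁺]·[Ce³⁺]^2/[Ce⁴⁺]^2 and the known concentrations, [Zn²⁺] in the numerator gives [Zn²⁺] = 7.9 × 10^-5 M.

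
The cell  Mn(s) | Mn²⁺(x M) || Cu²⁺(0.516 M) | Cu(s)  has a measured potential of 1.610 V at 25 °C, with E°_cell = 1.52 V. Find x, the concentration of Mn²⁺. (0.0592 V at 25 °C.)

4.7 × 10^-4 M

From the Nernst equation, log Q = n(E° − E)/0.0592 = 2(1.52 − 1.610)/0.0592 = -3.041, so Q = 9.11 × 10^-4.
With Q = [Mn²⁺]/[Cu²⁺] and the known concentrations, [Mn²⁺] in the numerator gives [Mn²⁺] = 4.7 × 10^-4 M.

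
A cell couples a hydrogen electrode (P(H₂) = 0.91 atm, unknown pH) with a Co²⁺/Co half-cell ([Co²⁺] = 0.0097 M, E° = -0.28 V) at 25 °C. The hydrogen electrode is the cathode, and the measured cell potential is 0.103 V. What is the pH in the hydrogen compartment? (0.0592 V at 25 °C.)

E°_cell = 0.28 V and n = 2.
log Q = n(E° − E)/0.0592 = 2×(0.28 − 0.103)/0.0592 = 5.980.
With Q = [Co²⁺]·P(H₂) / [H⁺]^2, solving for [H⁺] gives log[H⁺] = -4.017, so pH = 4.02.

pH = 4.02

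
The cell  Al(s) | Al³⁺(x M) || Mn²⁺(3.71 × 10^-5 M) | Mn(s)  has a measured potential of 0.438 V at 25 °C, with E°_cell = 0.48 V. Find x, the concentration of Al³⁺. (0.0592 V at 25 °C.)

3 × 10^-5 M

From the Nernst equation, log Q = n(E° − E)/0.0592 = 6(0.48 − 0.438)/0.0592 = 4.257, so Q = 1.81 × 10^4.
With Q = [Al³⁺]^2/[Mn²⁺]^3 and the known concentrations, [Al³⁺]^2 in the numerator gives [Al³⁺] = 3 × 10^-5 M.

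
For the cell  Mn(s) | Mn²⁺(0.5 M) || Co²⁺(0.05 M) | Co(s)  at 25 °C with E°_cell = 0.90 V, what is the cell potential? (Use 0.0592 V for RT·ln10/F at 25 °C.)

0.870 V

Balancing electrons gives n = 2; the reaction quotient is Q = [Mn²⁺]/[Co²⁺] = 10.0.
At 25 °C, E = E° − (0.0592/n) log Q = 0.90 − (0.0592/2)(1.000) = 0.900 − 0.030 = 0.870 V.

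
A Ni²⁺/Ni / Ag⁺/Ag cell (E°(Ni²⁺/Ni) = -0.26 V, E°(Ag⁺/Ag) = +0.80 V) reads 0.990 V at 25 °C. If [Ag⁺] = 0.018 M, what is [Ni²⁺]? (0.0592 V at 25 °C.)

From the Nernst equation, log Q = n(E° − E)/0.0592 = 2(1.06 − 0.990)/0.0592 = 2.365, so Q = 232.
With Q = [Ni²⁺]/[Ag⁺]^2 and the known concentrations, [Ni²⁺] in the numerator gives [Ni²⁺] = 0.075 M.

0.075 M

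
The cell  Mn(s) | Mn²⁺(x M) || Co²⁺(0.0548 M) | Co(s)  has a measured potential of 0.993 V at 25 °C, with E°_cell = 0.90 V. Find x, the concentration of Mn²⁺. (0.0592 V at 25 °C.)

4 × 10^-5 M

From the Nernst equation, log Q = n(E° − E)/0.0592 = 2(0.90 − 0.993)/0.0592 = -3.142, so Q = 7.21 × 10^-4.
With Q = [Mn²⁺]/[Co²⁺] and the known concentrations, [Mn²⁺] in the numerator gives [Mn²⁺] = 4 × 10^-5 M.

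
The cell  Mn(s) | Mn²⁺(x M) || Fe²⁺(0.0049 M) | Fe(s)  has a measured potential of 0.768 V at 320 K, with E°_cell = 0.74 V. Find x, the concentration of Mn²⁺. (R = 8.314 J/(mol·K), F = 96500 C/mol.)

From the Nernst equation, ln Q = nF(E° − E)/RT = 2×96500×(0.74 − 0.768)/(8.314×320) = -2.031, so Q = 0.131.
With Q = [Mn²⁺]/[Fe²⁺] and the known concentrations, [Mn²⁺] in the numerator gives [Mn²⁺] = 6.4 × 10^-4 M.

6.4 × 10^-4 M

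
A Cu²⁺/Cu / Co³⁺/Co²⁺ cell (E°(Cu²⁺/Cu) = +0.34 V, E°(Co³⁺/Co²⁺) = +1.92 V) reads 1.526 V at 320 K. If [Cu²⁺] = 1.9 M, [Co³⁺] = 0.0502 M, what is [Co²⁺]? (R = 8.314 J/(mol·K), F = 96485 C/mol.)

0.26 M

From the Nernst equation, ln Q = nF(E° − E)/RT = 2×96485×(1.58 − 1.526)/(8.314×320) = 3.917, so Q = 50.2.
With Q = [Cu²⁺]·[Co²⁺]^2/[Co³⁺]^2 and the known concentrations, [Co²⁺]^2 in the numerator gives [Co²⁺] = 0.26 M.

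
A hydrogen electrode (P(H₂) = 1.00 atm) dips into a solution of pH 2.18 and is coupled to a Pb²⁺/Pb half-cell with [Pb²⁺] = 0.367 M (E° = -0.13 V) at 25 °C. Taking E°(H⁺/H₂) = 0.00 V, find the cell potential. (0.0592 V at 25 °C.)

The hydrogen couple is the cathode, so E°_cell = 0.13 V; n = 2.
[H⁺] = 10^(−2.18) = 0.0066 M, and Q = [Pb²⁺]·P(H₂) / [H⁺]^2 = 8410.
E = E° − (0.0592/2) log Q = 0.13 − (0.0592/2)(3.925) = 0.014 V.

0.014 V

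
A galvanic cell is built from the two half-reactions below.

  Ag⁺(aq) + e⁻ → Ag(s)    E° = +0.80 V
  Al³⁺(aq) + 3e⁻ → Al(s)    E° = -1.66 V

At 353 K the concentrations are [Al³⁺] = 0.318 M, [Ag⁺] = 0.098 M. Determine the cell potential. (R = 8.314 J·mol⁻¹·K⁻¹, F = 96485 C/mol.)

The Ag⁺/Ag couple has the higher reduction potential and acts as the cathode, so E°_cell = +0.80 − (-1.66) = 2.46 V.
Balancing electrons gives n = 3; the reaction quotient is Q = [Al³⁺]/[Ag⁺]^3 = 338.
E = E° − (RT/nF) ln Q = 2.46 − (8.314×353)/(3×96485) × (5.823) = 2.460 − 0.059 = 2.401 V.

2.40 V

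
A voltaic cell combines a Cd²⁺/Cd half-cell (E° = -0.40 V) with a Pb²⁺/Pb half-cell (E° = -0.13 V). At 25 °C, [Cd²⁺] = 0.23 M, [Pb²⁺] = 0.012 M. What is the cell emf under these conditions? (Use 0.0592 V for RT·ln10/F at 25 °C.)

0.232 V

The Pb²⁺/Pb couple has the higher reduction potential and acts as the cathode, so E°_cell = -0.13 − (-0.40) = 0.27 V.
Balancing electrons gives n = 2; the reaction quotient is Q = [Cd²⁺]/[Pb²⁺] = 19.2.
At 25 °C, E = E° − (0.0592/n) log Q = 0.27 − (0.0592/2)(1.283) = 0.270 − 0.038 = 0.232 V.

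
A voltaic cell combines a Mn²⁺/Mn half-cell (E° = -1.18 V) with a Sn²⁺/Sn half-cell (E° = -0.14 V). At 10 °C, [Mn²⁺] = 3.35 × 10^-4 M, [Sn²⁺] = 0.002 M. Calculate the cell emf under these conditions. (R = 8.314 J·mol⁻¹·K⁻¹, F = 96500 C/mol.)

The Sn²⁺/Sn couple has the higher reduction potential and acts as the cathode, so E°_cell = -0.14 − (-1.18) = 1.04 V.
Balancing electrons gives n = 2; the reaction quotient is Q = [Mn²⁺]/[Sn²⁺] = 0.168.
E = E° − (RT/nF) ln Q = 1.04 − (8.314×283)/(2×96500) × (-1.787) = 1.040 + 0.022 = 1.062 V.

1.06 V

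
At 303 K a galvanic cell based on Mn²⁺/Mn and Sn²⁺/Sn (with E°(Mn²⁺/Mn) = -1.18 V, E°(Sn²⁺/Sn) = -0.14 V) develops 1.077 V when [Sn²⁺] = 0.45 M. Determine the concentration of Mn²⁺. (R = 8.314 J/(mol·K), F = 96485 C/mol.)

From the Nernst equation, ln Q = nF(E° − E)/RT = 2×96485×(1.04 − 1.077)/(8.314×303) = -2.834, so Q = 0.0588.
With Q = [Mn²⁺]/[Sn²⁺] and the known concentrations, [Mn²⁺] in the numerator gives [Mn²⁺] = 0.026 M.

0.026 M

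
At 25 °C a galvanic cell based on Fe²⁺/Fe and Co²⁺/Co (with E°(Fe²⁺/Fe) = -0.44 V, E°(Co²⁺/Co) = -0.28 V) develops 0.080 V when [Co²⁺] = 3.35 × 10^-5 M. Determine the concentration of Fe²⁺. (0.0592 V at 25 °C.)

From the Nernst equation, log Q = n(E° − E)/0.0592 = 2(0.16 − 0.080)/0.0592 = 2.703, so Q = 504.
With Q = [Fe²⁺]/[Co²⁺] and the known concentrations, [Fe²⁺] in the numerator gives [Fe²⁺] = 0.017 M.

0.017 M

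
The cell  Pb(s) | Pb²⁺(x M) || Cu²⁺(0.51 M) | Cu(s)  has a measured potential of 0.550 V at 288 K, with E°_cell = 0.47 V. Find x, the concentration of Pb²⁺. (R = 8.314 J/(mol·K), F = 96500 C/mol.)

8.1 × 10^-4 M

From the Nernst equation, ln Q = nF(E° − E)/RT = 2×96500×(0.47 − 0.550)/(8.314×288) = -6.448, so Q = 0.00158.
With Q = [Pb²⁺]/[Cu²⁺] and the known concentrations, [Pb²⁺] in the numerator gives [Pb²⁺] = 8.1 × 10^-4 M.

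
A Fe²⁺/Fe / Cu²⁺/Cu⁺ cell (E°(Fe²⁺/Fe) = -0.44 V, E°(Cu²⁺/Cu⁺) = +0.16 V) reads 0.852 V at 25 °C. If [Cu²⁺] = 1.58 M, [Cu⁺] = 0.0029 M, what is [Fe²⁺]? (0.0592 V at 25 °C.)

9.1 × 10^-4 M

From the Nernst equation, log Q = n(E° − E)/0.0592 = 2(0.60 − 0.852)/0.0592 = -8.514, so Q = 3.07 × 10^-9.
With Q = [Fe²⁺]·[Cu⁺]^2/[Cu²⁺]^2 and the known concentrations, [Fe²⁺] in the numerator gives [Fe²⁺] = 9.1 × 10^-4 M.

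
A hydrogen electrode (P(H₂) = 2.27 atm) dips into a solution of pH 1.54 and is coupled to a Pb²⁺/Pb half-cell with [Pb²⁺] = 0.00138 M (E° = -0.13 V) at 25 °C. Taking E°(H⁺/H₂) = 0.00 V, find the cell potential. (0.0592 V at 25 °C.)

0.11 V

The hydrogen couple is the cathode, so E°_cell = 0.13 V; n = 2.
[H⁺] = 10^(−1.54) = 0.029 M, and Q = [Pb²⁺]·P(H₂) / [H⁺]^2 = 3.77.
E = E° − (0.0592/2) log Q = 0.13 − (0.0592/2)(0.576) = 0.113 V.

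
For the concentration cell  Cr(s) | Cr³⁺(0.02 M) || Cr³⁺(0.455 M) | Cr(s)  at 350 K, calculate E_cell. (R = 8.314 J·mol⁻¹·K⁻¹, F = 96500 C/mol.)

0.031 V

Both half-cells are Cr³⁺/Cr, so E°_cell = 0. The concentrated side is the cathode; the cell reaction moves Cr³⁺ from high to low concentration with n = 3.
Q = [Cr³⁺]_dilute/[Cr³⁺]_conc = 0.02/0.455 = 0.0440.
E = 0 − (RT/nF) ln Q = −((8.314×350)/(3×96500))(-3.125) = 0.0314 V.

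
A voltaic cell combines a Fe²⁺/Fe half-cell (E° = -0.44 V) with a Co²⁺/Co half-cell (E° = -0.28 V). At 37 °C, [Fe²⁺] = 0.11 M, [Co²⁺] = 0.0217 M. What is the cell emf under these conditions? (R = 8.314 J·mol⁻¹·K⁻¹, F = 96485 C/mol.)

The Co²⁺/Co couple has the higher reduction potential and acts as the cathode, so E°_cell = -0.28 − (-0.44) = 0.16 V.
Balancing electrons gives n = 2; the reaction quotient is Q = [Fe²⁺]/[Co²⁺] = 5.07.
E = E° − (RT/nF) ln Q = 0.16 − (8.314×310)/(2×96485) × (1.623) = 0.160 − 0.022 = 0.138 V.

0.138 V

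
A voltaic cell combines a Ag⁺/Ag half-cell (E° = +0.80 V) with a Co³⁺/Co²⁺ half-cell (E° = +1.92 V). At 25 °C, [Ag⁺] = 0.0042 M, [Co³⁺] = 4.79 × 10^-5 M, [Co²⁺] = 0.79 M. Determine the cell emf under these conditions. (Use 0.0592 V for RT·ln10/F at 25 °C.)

1.01 V

The Co³⁺/Co²⁺ couple has the higher reduction potential and acts as the cathode, so E°_cell = +1.92 − (+0.80) = 1.12 V.
Balancing electrons gives n = 1; the reaction quotient is Q = [Ag⁺]·[Co²⁺]/[Co³⁺] = 69.3.
At 25 °C, E = E° − (0.0592/n) log Q = 1.12 − (0.0592/1)(1.841) = 1.120 − 0.109 = 1.011 V.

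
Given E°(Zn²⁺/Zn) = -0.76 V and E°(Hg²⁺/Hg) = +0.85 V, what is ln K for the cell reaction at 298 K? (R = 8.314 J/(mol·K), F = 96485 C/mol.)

E°_cell = +0.85 − (-0.76) = 1.61 V, with n = 2 electrons transferred.
At equilibrium E = 0, so the Nernst equation gives ln K = nFE°/RT = (2)(96485)(1.61)/((8.314)(298)) = 125.40.

ln K = 125.4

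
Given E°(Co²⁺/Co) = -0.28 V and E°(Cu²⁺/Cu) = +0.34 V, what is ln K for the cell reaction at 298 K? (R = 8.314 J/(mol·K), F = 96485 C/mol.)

ln K = 48.3

E°_cell = +0.34 − (-0.28) = 0.62 V, with n = 2 electrons transferred.
At equilibrium E = 0, so the Nernst equation gives ln K = nFE°/RT = (2)(96485)(0.62)/((8.314)(298)) = 48.29.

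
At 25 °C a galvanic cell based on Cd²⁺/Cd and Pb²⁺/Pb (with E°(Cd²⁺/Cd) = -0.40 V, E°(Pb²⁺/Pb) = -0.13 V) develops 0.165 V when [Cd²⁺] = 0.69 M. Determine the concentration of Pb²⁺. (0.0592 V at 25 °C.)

2 × 10^-4 M

From the Nernst equation, log Q = n(E° − E)/0.0592 = 2(0.27 − 0.165)/0.0592 = 3.547, so Q = 3530.
With Q = [Cd²⁺]/[Pb²⁺] and the known concentrations, [Pb²⁺] in the denominator gives [Pb²⁺] = 2 × 10^-4 M.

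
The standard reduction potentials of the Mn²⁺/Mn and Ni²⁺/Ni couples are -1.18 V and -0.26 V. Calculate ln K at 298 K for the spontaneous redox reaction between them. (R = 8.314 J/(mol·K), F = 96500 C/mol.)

ln K = 71.7

E°_cell = -0.26 − (-1.18) = 0.92 V, with n = 2 electrons transferred.
At equilibrium E = 0, so the Nernst equation gives ln K = nFE°/RT = (2)(96500)(0.92)/((8.314)(298)) = 71.67.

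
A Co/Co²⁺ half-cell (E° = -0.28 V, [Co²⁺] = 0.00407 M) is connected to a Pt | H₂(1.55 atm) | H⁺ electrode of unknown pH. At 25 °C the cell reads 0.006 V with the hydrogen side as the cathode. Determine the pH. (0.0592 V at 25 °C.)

pH = 5.73

E°_cell = 0.28 V and n = 2.
log Q = n(E° − E)/0.0592 = 2×(0.28 − 0.006)/0.0592 = 9.257.
With Q = [Co²⁺]·P(H₂) / [H⁺]^2, solving for [H⁺] gives log[H⁺] = -5.728, so pH = 5.73.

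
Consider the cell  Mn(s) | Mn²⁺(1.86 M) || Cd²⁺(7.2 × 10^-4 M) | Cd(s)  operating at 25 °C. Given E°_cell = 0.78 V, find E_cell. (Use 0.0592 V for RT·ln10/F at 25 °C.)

0.679 V

Balancing electrons gives n = 2; the reaction quotient is Q = [Mn²⁺]/[Cd²⁺] = 2580.
At 25 °C, E = E° − (0.0592/n) log Q = 0.78 − (0.0592/2)(3.412) = 0.780 − 0.101 = 0.679 V.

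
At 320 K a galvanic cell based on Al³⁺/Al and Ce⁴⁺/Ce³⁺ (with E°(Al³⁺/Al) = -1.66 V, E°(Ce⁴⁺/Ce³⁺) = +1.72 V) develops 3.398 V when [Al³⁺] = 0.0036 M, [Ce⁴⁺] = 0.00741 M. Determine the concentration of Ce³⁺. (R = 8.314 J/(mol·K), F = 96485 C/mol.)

0.025 M

From the Nernst equation, ln Q = nF(E° − E)/RT = 3×96485×(3.38 − 3.398)/(8.314×320) = -1.958, so Q = 0.141.
With Q = [Al³⁺]·[Ce³⁺]^3/[Ce⁴⁺]^3 and the known concentrations, [Ce³⁺]^3 in the numerator gives [Ce³⁺] = 0.025 M.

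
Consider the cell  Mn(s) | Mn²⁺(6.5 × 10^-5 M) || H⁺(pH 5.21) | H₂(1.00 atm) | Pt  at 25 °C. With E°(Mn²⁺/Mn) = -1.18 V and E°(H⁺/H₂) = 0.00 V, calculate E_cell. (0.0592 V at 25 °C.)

1.00 V

The hydrogen couple is the cathode, so E°_cell = 1.18 V; n = 2.
[H⁺] = 10^(−5.21) = 6.2 × 10^-6 M, and Q = [Mn²⁺]·P(H₂) / [H⁺]^2 = 1.71 × 10^6.
E = E° − (0.0592/2) log Q = 1.18 − (0.0592/2)(6.233) = 0.996 V.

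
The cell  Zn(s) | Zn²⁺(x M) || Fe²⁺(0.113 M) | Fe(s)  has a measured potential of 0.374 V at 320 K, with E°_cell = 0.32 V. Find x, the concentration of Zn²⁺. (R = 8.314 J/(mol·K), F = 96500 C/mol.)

0.0022 M

From the Nernst equation, ln Q = nF(E° − E)/RT = 2×96500×(0.32 − 0.374)/(8.314×320) = -3.917, so Q = 0.0199.
With Q = [Zn²⁺]/[Fe²⁺] and the known concentrations, [Zn²⁺] in the numerator gives [Zn²⁺] = 0.0022 M.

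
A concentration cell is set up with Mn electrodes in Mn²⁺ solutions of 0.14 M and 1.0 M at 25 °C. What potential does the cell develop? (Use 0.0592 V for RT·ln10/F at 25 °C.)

Both half-cells are Mn²⁺/Mn, so E°_cell = 0. The concentrated side is the cathode; the cell reaction moves Mn²⁺ from high to low concentration with n = 2.
Q = [Mn²⁺]_dilute/[Mn²⁺]_conc = 0.14/1.0 = 0.140.
E = 0 − (0.0592/2) log Q = −(0.0592/2)(-0.854) = 0.0253 V.

0.025 V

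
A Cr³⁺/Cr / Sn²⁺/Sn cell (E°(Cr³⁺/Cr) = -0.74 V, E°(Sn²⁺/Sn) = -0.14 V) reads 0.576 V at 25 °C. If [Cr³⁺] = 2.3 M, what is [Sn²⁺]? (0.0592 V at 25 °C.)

From the Nernst equation, log Q = n(E° − E)/0.0592 = 6(0.60 − 0.576)/0.0592 = 2.432, so Q = 271.
With Q = [Cr³⁺]^2/[Sn²⁺]^3 and the known concentrations, [Sn²⁺]^3 in the denominator gives [Sn²⁺] = 0.27 M.

0.27 M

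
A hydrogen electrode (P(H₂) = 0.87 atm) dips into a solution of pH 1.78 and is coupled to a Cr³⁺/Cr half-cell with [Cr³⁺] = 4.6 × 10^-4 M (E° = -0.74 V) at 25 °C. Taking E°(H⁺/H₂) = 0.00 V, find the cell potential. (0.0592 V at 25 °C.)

The hydrogen couple is the cathode, so E°_cell = 0.74 V; n = 6.
[H⁺] = 10^(−1.78) = 0.017 M, and Q = [Cr³⁺]^2·P(H₂)^3 / [H⁺]^6 = 6670.
E = E° − (0.0592/6) log Q = 0.74 − (0.0592/6)(3.824) = 0.702 V.

0.70 V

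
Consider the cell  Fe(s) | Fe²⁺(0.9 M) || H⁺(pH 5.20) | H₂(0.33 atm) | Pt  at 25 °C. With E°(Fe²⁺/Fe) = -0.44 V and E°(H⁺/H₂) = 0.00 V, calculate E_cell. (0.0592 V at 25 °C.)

The hydrogen couple is the cathode, so E°_cell = 0.44 V; n = 2.
[H⁺] = 10^(−5.20) = 6.3 × 10^-6 M, and Q = [Fe²⁺]·P(H₂) / [H⁺]^2 = 7.46 × 10^9.
E = E° − (0.0592/2) log Q = 0.44 − (0.0592/2)(9.873) = 0.148 V.

0.15 V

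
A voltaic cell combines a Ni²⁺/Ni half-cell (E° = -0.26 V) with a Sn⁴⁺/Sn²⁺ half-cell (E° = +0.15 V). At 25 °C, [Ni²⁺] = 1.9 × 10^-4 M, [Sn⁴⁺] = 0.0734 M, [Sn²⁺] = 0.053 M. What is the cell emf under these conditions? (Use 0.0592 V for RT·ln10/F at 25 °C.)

The Sn⁴⁺/Sn²⁺ couple has the higher reduction potential and acts as the cathode, so E°_cell = +0.15 − (-0.26) = 0.41 V.
Balancing electrons gives n = 2; the reaction quotient is Q = [Ni²⁺]·[Sn²⁺]/[Sn⁴⁺] = 1.37 × 10^-4.
At 25 °C, E = E° − (0.0592/n) log Q = 0.41 − (0.0592/2)(-3.863) = 0.410 + 0.114 = 0.524 V.

0.524 V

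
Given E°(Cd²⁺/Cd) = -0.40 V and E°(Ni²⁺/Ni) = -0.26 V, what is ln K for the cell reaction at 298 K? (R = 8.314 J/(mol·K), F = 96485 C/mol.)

ln K = 10.9

E°_cell = -0.26 − (-0.40) = 0.14 V, with n = 2 electrons transferred.
At equilibrium E = 0, so the Nernst equation gives ln K = nFE°/RT = (2)(96485)(0.14)/((8.314)(298)) = 10.90.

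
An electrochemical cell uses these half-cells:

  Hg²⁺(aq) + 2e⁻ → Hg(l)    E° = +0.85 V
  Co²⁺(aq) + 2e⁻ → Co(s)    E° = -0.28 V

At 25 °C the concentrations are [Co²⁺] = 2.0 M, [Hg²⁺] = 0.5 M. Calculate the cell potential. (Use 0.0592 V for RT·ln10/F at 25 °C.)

The Hg²⁺/Hg couple has the higher reduction potential and acts as the cathode, so E°_cell = +0.85 − (-0.28) = 1.13 V.
Balancing electrons gives n = 2; the reaction quotient is Q = [Co²⁺]/[Hg²⁺] = 4.00.
At 25 °C, E = E° − (0.0592/n) log Q = 1.13 − (0.0592/2)(0.602) = 1.130 − 0.018 = 1.112 V.

1.11 V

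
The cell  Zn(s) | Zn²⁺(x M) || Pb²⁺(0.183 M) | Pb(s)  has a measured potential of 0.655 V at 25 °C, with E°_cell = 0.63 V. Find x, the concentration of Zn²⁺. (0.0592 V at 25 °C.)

From the Nernst equation, log Q = n(E° − E)/0.0592 = 2(0.63 − 0.655)/0.0592 = -0.845, so Q = 0.143.
With Q = [Zn²⁺]/[Pb²⁺] and the known concentrations, [Zn²⁺] in the numerator gives [Zn²⁺] = 0.026 M.

0.026 M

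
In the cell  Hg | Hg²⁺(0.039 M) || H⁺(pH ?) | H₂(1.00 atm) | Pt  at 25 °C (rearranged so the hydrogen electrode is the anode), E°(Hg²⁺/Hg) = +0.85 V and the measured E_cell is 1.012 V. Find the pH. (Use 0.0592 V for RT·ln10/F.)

pH = 3.44

E°_cell = 0.85 V and n = 2.
log Q = n(E° − E)/0.0592 = 2×(0.85 − 1.012)/0.0592 = -5.473.
With Q = [H⁺]^2 / ([Hg²⁺]·P(H₂)), solving for [H⁺] gives log[H⁺] = -3.441, so pH = 3.44.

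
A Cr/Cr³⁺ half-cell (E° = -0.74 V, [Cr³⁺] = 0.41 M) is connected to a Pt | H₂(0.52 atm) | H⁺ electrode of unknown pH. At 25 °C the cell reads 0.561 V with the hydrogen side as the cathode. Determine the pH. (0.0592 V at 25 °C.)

pH = 3.29

E°_cell = 0.74 V and n = 6.
log Q = n(E° − E)/0.0592 = 6×(0.74 − 0.561)/0.0592 = 18.142.
With Q = [Cr³⁺]^2·P(H₂)^3 / [H⁺]^6, solving for [H⁺] gives log[H⁺] = -3.295, so pH = 3.29.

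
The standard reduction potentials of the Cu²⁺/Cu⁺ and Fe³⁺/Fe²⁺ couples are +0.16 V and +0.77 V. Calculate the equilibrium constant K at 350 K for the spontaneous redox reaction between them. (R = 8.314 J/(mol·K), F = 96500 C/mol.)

E°_cell = +0.77 − (+0.16) = 0.61 V, with n = 1 electron transferred.
At equilibrium E = 0, so the Nernst equation gives ln K = nFE°/RT = (1)(96500)(0.61)/((8.314)(350)) = 20.23.
K = e^20.23 = 6.1 × 10^8.

6.1 × 10^8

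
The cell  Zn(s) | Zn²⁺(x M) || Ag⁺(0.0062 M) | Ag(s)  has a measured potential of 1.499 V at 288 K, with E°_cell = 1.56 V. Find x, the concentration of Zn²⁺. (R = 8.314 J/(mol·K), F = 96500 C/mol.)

From the Nernst equation, ln Q = nF(E° − E)/RT = 2×96500×(1.56 − 1.499)/(8.314×288) = 4.917, so Q = 137.
With Q = [Zn²⁺]/[Ag⁺]^2 and the known concentrations, [Zn²⁺] in the numerator gives [Zn²⁺] = 0.0052 M.

0.0052 M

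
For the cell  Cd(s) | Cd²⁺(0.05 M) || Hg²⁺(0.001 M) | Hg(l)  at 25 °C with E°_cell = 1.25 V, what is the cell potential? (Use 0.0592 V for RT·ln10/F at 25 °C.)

Balancing electrons gives n = 2; the reaction quotient is Q = [Cd²⁺]/[Hg²⁺] = 50.0.
At 25 °C, E = E° − (0.0592/n) log Q = 1.25 − (0.0592/2)(1.699) = 1.250 − 0.050 = 1.200 V.

1.20 V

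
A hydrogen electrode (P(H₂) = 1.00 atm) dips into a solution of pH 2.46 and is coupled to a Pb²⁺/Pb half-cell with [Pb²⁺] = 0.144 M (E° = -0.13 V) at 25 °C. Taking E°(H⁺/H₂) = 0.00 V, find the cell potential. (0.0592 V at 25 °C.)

0.009 V

The hydrogen couple is the cathode, so E°_cell = 0.13 V; n = 2.
[H⁺] = 10^(−2.46) = 0.0035 M, and Q = [Pb²⁺]·P(H₂) / [H⁺]^2 = 1.2 × 10^4.
E = E° − (0.0592/2) log Q = 0.13 − (0.0592/2)(4.078) = 0.009 V.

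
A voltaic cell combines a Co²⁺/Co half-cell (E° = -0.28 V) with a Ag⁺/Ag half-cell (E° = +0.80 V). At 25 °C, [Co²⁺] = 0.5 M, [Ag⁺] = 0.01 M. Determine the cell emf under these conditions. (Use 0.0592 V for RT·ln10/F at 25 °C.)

0.971 V

The Ag⁺/Ag couple has the higher reduction potential and acts as the cathode, so E°_cell = +0.80 − (-0.28) = 1.08 V.
Balancing electrons gives n = 2; the reaction quotient is Q = [Co²⁺]/[Ag⁺]^2 = 5000.
At 25 °C, E = E° − (0.0592/n) log Q = 1.08 − (0.0592/2)(3.699) = 1.080 − 0.109 = 0.971 V.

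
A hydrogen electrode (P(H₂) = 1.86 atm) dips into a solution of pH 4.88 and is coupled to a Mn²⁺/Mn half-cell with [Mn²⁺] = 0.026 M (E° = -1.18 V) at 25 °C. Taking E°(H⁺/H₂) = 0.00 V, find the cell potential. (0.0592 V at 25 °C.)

0.93 V

The hydrogen couple is the cathode, so E°_cell = 1.18 V; n = 2.
[H⁺] = 10^(−4.88) = 1.3 × 10^-5 M, and Q = [Mn²⁺]·P(H₂) / [H⁺]^2 = 2.78 × 10^8.
E = E° − (0.0592/2) log Q = 1.18 − (0.0592/2)(8.444) = 0.930 V.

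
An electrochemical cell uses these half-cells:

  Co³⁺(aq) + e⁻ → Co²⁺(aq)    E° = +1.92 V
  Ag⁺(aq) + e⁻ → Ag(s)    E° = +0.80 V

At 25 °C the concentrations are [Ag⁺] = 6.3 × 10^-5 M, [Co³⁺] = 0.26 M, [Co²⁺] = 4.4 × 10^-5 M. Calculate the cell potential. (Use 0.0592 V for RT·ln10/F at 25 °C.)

The Co³⁺/Co²⁺ couple has the higher reduction potential and acts as the cathode, so E°_cell = +1.92 − (+0.80) = 1.12 V.
Balancing electrons gives n = 1; the reaction quotient is Q = [Ag⁺]·[Co²⁺]/[Co³⁺] = 1.07 × 10^-8.
At 25 °C, E = E° − (0.0592/n) log Q = 1.12 − (0.0592/1)(-7.972) = 1.120 + 0.472 = 1.592 V.

1.59 V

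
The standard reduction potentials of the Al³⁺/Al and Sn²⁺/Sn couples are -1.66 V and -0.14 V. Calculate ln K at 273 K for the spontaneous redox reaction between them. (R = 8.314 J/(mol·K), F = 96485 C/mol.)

ln K = 387.7

E°_cell = -0.14 − (-1.66) = 1.52 V, with n = 6 electrons transferred.
At equilibrium E = 0, so the Nernst equation gives ln K = nFE°/RT = (6)(96485)(1.52)/((8.314)(273)) = 387.69.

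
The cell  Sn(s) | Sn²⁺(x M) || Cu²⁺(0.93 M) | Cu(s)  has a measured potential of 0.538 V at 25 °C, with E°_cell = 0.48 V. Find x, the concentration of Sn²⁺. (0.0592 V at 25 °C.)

From the Nernst equation, log Q = n(E° − E)/0.0592 = 2(0.48 − 0.538)/0.0592 = -1.959, so Q = 0.0110.
With Q = [Sn²⁺]/[Cu²⁺] and the known concentrations, [Sn²⁺] in the numerator gives [Sn²⁺] = 0.01 M.

0.01 M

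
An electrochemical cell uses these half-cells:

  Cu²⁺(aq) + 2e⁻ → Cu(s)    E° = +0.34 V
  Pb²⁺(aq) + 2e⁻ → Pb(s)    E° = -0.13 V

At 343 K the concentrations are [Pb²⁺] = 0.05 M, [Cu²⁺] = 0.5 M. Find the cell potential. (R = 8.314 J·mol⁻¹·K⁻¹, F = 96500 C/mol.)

The Cu²⁺/Cu couple has the higher reduction potential and acts as the cathode, so E°_cell = +0.34 − (-0.13) = 0.47 V.
Balancing electrons gives n = 2; the reaction quotient is Q = [Pb²⁺]/[Cu²⁺] = 0.100.
E = E° − (RT/nF) ln Q = 0.47 − (8.314×343)/(2×96500) × (-2.303) = 0.470 + 0.034 = 0.504 V.

0.504 V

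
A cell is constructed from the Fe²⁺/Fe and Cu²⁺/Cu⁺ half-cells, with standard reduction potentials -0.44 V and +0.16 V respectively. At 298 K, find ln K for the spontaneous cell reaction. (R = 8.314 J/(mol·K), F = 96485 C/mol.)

ln K = 46.7

E°_cell = +0.16 − (-0.44) = 0.60 V, with n = 2 electrons transferred.
At equilibrium E = 0, so the Nernst equation gives ln K = nFE°/RT = (2)(96485)(0.60)/((8.314)(298)) = 46.73.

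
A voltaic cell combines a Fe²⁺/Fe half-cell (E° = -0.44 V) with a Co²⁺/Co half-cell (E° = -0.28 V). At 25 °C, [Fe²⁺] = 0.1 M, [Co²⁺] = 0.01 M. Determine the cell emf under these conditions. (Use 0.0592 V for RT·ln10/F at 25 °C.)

The Co²⁺/Co couple has the higher reduction potential and acts as the cathode, so E°_cell = -0.28 − (-0.44) = 0.16 V.
Balancing electrons gives n = 2; the reaction quotient is Q = [Fe²⁺]/[Co²⁺] = 10.0.
At 25 °C, E = E° − (0.0592/n) log Q = 0.16 − (0.0592/2)(1.000) = 0.160 − 0.030 = 0.130 V.

0.130 V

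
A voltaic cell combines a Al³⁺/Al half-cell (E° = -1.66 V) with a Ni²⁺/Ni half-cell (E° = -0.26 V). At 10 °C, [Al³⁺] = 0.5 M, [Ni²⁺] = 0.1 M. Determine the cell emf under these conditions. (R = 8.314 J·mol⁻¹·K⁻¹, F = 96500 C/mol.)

The Ni²⁺/Ni couple has the higher reduction potential and acts as the cathode, so E°_cell = -0.26 − (-1.66) = 1.40 V.
Balancing electrons gives n = 6; the reaction quotient is Q = [Al³⁺]^2/[Ni²⁺]^3 = 250.
E = E° − (RT/nF) ln Q = 1.40 − (8.314×283)/(6×96500) × (5.521) = 1.400 − 0.022 = 1.378 V.

1.38 V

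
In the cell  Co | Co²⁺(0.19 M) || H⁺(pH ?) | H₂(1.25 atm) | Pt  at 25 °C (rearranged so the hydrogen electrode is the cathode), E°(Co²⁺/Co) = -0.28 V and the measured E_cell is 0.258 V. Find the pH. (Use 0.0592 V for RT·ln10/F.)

E°_cell = 0.28 V and n = 2.
log Q = n(E° − E)/0.0592 = 2×(0.28 − 0.258)/0.0592 = 0.743.
With Q = [Co²⁺]·P(H₂) / [H⁺]^2, solving for [H⁺] gives log[H⁺] = -0.684, so pH = 0.68.

pH = 0.68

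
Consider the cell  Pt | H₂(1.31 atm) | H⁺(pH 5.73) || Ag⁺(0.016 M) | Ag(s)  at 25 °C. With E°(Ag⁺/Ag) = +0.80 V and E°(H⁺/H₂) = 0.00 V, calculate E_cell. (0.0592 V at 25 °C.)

1.04 V

The Ag⁺/Ag couple is the cathode, so E°_cell = 0.80 V; n = 2.
[H⁺] = 10^(−5.73) = 1.9 × 10^-6 M, and Q = [H⁺]^2 / ([Ag⁺]^2·P(H₂)) = 1.03 × 10^-8.
E = E° − (0.0592/2) log Q = 0.80 − (0.0592/2)(-7.986) = 1.036 V.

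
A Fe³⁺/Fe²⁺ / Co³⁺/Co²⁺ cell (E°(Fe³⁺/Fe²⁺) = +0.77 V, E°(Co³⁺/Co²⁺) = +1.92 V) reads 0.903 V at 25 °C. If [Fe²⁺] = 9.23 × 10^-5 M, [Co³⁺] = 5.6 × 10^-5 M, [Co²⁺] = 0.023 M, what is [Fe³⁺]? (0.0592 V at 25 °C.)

From the Nernst equation, log Q = n(E° − E)/0.0592 = 1(1.15 − 0.903)/0.0592 = 4.172, so Q = 1.49 × 10^4.
With Q = [Fe³⁺]·[Co²⁺]/([Fe²⁺]·[Co³⁺]) and the known concentrations, [Fe³⁺] in the numerator gives [Fe³⁺] = 0.0033 M.

0.0033 M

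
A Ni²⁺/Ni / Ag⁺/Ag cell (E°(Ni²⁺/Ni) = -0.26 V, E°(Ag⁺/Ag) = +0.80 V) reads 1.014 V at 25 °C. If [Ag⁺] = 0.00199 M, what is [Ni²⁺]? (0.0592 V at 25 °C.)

1.4 × 10^-4 M

From the Nernst equation, log Q = n(E° − E)/0.0592 = 2(1.06 − 1.014)/0.0592 = 1.554, so Q = 35.8.
With Q = [Ni²⁺]/[Ag⁺]^2 and the known concentrations, [Ni²⁺] in the numerator gives [Ni²⁺] = 1.4 × 10^-4 M.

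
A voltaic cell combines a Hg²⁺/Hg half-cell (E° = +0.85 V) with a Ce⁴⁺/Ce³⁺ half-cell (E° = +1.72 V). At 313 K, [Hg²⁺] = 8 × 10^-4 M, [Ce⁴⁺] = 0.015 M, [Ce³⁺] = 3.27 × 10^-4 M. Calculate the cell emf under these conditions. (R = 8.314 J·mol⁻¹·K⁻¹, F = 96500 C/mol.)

1.07 V

The Ce⁴⁺/Ce³⁺ couple has the higher reduction potential and acts as the cathode, so E°_cell = +1.72 − (+0.85) = 0.87 V.
Balancing electrons gives n = 2; the reaction quotient is Q = [Hg²⁺]·[Ce³⁺]^2/[Ce⁴⁺]^2 = 3.8 × 10^-7.
E = E° − (RT/nF) ln Q = 0.87 − (8.314×313)/(2×96500) × (-14.783) = 0.870 + 0.199 = 1.069 V.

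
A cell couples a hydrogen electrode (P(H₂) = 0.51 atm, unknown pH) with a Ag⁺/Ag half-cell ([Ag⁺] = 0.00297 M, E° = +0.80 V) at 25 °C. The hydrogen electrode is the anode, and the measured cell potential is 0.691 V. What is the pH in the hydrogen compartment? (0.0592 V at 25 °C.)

pH = 0.83

E°_cell = 0.80 V and n = 2.
log Q = n(E° − E)/0.0592 = 2×(0.80 − 0.691)/0.0592 = 3.682.
With Q = [H⁺]^2 / ([Ag⁺]^2·P(H₂)), solving for [H⁺] gives log[H⁺] = -0.832, so pH = 0.83.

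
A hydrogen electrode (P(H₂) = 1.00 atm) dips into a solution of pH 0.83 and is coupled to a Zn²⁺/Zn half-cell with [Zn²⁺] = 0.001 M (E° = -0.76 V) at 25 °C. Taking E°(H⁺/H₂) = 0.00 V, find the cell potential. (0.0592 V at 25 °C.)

0.80 V

The hydrogen couple is the cathode, so E°_cell = 0.76 V; n = 2.
[H⁺] = 10^(−0.83) = 0.15 M, and Q = [Zn²⁺]·P(H₂) / [H⁺]^2 = 0.0457.
E = E° − (0.0592/2) log Q = 0.76 − (0.0592/2)(-1.340) = 0.800 V.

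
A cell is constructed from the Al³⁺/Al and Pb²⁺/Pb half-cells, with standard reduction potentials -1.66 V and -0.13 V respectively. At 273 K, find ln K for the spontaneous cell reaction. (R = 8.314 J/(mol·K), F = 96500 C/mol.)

ln K = 390.3

E°_cell = -0.13 − (-1.66) = 1.53 V, with n = 6 electrons transferred.
At equilibrium E = 0, so the Nernst equation gives ln K = nFE°/RT = (6)(96500)(1.53)/((8.314)(273)) = 390.30.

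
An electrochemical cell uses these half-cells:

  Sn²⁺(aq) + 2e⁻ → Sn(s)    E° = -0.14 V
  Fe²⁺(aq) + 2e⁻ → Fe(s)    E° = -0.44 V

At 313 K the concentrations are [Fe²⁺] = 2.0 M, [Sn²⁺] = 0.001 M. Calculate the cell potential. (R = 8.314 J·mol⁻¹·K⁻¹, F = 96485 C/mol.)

The Sn²⁺/Sn couple has the higher reduction potential and acts as the cathode, so E°_cell = -0.14 − (-0.44) = 0.30 V.
Balancing electrons gives n = 2; the reaction quotient is Q = [Fe²⁺]/[Sn²⁺] = 2000.
E = E° − (RT/nF) ln Q = 0.30 − (8.314×313)/(2×96485) × (7.601) = 0.300 − 0.103 = 0.197 V.

0.197 V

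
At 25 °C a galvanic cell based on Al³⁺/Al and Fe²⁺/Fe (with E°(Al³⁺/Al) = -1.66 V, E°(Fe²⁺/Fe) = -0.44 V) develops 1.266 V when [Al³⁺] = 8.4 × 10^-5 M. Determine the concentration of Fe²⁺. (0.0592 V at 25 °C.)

From the Nernst equation, log Q = n(E° − E)/0.0592 = 6(1.22 − 1.266)/0.0592 = -4.662, so Q = 2.18 × 10^-5.
With Q = [Al³⁺]^2/[Fe²⁺]^3 and the known concentrations, [Fe²⁺]^3 in the denominator gives [Fe²⁺] = 0.069 M.

0.069 M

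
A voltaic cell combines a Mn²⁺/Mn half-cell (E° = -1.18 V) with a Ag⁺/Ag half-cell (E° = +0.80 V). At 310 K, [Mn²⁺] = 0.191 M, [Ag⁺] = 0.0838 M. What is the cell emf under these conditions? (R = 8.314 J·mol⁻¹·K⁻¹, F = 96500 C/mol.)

The Ag⁺/Ag couple has the higher reduction potential and acts as the cathode, so E°_cell = +0.80 − (-1.18) = 1.98 V.
Balancing electrons gives n = 2; the reaction quotient is Q = [Mn²⁺]/[Ag⁺]^2 = 27.2.
E = E° − (RT/nF) ln Q = 1.98 − (8.314×310)/(2×96500) × (3.303) = 1.980 − 0.044 = 1.936 V.

1.94 V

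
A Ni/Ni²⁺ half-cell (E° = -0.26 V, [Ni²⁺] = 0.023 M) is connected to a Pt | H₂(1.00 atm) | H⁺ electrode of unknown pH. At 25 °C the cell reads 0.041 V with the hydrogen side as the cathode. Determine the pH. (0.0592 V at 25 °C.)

pH = 4.52

E°_cell = 0.26 V and n = 2.
log Q = n(E° − E)/0.0592 = 2×(0.26 − 0.041)/0.0592 = 7.399.
With Q = [Ni²⁺]·P(H₂) / [H⁺]^2, solving for [H⁺] gives log[H⁺] = -4.518, so pH = 4.52.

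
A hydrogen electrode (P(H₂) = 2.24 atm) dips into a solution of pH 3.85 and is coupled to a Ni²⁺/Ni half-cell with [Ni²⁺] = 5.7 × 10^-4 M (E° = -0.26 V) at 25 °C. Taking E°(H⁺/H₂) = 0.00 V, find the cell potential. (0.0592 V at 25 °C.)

0.12 V

The hydrogen couple is the cathode, so E°_cell = 0.26 V; n = 2.
[H⁺] = 10^(−3.85) = 1.4 × 10^-4 M, and Q = [Ni²⁺]·P(H₂) / [H⁺]^2 = 6.4 × 10^4.
E = E° − (0.0592/2) log Q = 0.26 − (0.0592/2)(4.806) = 0.118 V.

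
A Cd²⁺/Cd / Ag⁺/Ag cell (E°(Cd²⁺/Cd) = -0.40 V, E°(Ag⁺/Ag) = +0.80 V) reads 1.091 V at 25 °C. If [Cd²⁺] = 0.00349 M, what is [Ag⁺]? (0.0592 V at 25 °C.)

8.5 × 10^-4 M

From the Nernst equation, log Q = n(E° − E)/0.0592 = 2(1.20 − 1.091)/0.0592 = 3.682, so Q = 4810.
With Q = [Cd²⁺]/[Ag⁺]^2 and the known concentrations, [Ag⁺]^2 in the denominator gives [Ag⁺] = 8.5 × 10^-4 M.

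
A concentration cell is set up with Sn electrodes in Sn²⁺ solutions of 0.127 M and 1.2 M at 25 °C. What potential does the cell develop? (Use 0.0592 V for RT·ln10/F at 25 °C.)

0.029 V

Both half-cells are Sn²⁺/Sn, so E°_cell = 0. The concentrated side is the cathode; the cell reaction moves Sn²⁺ from high to low concentration with n = 2.
Q = [Sn²⁺]_dilute/[Sn²⁺]_conc = 0.127/1.2 = 0.106.
E = 0 − (0.0592/2) log Q = −(0.0592/2)(-0.975) = 0.0289 V.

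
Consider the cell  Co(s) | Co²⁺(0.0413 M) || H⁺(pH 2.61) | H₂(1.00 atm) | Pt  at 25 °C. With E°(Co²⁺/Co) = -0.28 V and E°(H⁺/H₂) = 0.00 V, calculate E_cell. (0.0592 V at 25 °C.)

0.17 V

The hydrogen couple is the cathode, so E°_cell = 0.28 V; n = 2.
[H⁺] = 10^(−2.61) = 0.0025 M, and Q = [Co²⁺]·P(H₂) / [H⁺]^2 = 6850.
E = E° − (0.0592/2) log Q = 0.28 − (0.0592/2)(3.836) = 0.166 V.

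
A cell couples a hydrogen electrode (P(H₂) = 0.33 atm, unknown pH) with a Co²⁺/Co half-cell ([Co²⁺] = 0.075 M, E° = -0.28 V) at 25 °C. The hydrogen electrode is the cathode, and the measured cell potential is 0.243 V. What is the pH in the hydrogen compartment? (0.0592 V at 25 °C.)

pH = 1.43

E°_cell = 0.28 V and n = 2.
log Q = n(E° − E)/0.0592 = 2×(0.28 − 0.243)/0.0592 = 1.250.
With Q = [Co²⁺]·P(H₂) / [H⁺]^2, solving for [H⁺] gives log[H⁺] = -1.428, so pH = 1.43.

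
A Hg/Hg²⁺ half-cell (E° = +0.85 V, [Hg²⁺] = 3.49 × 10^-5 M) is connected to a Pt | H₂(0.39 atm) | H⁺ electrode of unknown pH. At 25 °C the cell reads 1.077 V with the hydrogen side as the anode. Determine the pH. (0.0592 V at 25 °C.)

E°_cell = 0.85 V and n = 2.
log Q = n(E° − E)/0.0592 = 2×(0.85 − 1.077)/0.0592 = -7.669.
With Q = [H⁺]^2 / ([Hg²⁺]·P(H₂)), solving for [H⁺] gives log[H⁺] = -6.268, so pH = 6.27.

pH = 6.27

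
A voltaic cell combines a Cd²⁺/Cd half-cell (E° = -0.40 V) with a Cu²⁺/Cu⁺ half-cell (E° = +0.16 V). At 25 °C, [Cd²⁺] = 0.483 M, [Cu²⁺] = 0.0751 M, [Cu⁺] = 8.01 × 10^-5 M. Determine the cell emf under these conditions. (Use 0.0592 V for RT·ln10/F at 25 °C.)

0.745 V

The Cu²⁺/Cu⁺ couple has the higher reduction potential and acts as the cathode, so E°_cell = +0.16 − (-0.40) = 0.56 V.
Balancing electrons gives n = 2; the reaction quotient is Q = [Cd²⁺]·[Cu⁺]^2/[Cu²⁺]^2 = 5.49 × 10^-7.
At 25 °C, E = E° − (0.0592/n) log Q = 0.56 − (0.0592/2)(-6.260) = 0.560 + 0.185 = 0.745 V.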